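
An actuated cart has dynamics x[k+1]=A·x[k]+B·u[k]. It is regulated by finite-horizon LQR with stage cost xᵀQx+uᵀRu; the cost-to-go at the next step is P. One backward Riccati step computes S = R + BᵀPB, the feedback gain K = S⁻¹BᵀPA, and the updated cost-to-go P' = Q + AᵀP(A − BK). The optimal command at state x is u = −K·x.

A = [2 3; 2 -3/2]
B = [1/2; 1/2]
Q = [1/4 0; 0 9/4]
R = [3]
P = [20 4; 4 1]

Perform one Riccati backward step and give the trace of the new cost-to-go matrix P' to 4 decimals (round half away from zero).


81.2317

BᵀP = [12.0000 2.5000]
S = R + BᵀPB = [3] + [7.2500] = [10.2500]
BᵀPA = [29.0000 32.2500]
K = S⁻¹·BᵀPA = [2.8293 3.1463]
A−BK = [0.5854 1.4268; 0.5854 -3.0732]
AᵀP(A−BK) = [33.9512 37.7561; 37.7561 44.7805]
P' = Q + AᵀP(A−BK) = [34.2012 37.7561; 37.7561 47.0305]
tr(P') = 81.2317


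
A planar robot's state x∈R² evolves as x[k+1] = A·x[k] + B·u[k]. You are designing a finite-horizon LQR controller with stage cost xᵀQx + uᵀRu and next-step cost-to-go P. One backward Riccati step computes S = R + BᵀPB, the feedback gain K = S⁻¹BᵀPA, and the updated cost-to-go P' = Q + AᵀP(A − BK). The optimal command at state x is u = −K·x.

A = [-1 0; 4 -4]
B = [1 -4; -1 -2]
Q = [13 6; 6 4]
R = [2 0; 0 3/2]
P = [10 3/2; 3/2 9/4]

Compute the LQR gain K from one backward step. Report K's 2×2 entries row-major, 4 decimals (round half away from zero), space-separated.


BᵀP = [8.5000 -0.7500; -43.0000 -10.5000]
S = R + BᵀPB = [2 0; 0 3/2] + [9.2500 -32.5000; -32.5000 193.0000] = [11.2500 -32.5000; -32.5000 194.5000]
BᵀPA = [-11.5000 3.0000; 1.0000 42.0000]
K = S⁻¹·BᵀPA = [-1.9474 1.7215; -0.3203 0.5036]
A−BK = [-0.3336 0.2929; 1.4120 -1.2713]
AᵀP(A−BK) = [11.9248 -10.7066; -10.7066 9.6848]
P' = Q + AᵀP(A−BK) = [24.9248 -4.7066; -4.7066 13.6848]
tr(P') = 38.6096

-1.9474 1.7215 -0.3203 0.5036


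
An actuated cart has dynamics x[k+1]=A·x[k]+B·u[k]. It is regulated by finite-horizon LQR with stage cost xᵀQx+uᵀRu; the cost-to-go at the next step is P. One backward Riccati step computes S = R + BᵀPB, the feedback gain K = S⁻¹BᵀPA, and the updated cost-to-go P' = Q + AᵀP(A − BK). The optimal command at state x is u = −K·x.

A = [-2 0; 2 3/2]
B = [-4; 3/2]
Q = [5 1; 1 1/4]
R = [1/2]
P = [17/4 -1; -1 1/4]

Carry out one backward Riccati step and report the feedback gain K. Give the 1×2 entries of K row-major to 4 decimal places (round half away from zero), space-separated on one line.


0.5644 0.0810

BᵀP = [-18.5000 4.3750]
S = R + BᵀPB = [1/2] + [80.5625] = [81.0625]
BᵀPA = [45.7500 6.5625]
K = S⁻¹·BᵀPA = [0.5644 0.0810]
A−BK = [0.2575 0.3238; 1.1534 1.3786]
AᵀP(A−BK) = [0.1796 0.0463; 0.0463 0.0312]
P' = Q + AᵀP(A−BK) = [5.1796 1.0463; 1.0463 0.2812]
tr(P') = 5.4609


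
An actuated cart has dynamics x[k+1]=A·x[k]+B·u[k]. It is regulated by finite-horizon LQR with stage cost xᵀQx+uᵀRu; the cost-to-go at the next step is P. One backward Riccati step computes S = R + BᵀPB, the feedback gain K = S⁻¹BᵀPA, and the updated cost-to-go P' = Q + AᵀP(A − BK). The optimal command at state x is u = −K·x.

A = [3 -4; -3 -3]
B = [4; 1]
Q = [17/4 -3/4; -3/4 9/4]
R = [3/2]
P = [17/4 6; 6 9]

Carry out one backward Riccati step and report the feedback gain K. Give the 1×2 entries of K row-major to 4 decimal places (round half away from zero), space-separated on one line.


BᵀP = [23.0000 33.0000]
S = R + BᵀPB = [3/2] + [125.0000] = [126.5000]
BᵀPA = [-30.0000 -191.0000]
K = S⁻¹·BᵀPA = [-0.2372 -1.5099]
A−BK = [3.9486 2.0395; -2.7628 -1.4901]
AᵀP(A−BK) = [4.1354 2.7036; 2.7036 4.6126]
P' = Q + AᵀP(A−BK) = [8.3854 1.9536; 1.9536 6.8626]
tr(P') = 15.2480

-0.2372 -1.5099


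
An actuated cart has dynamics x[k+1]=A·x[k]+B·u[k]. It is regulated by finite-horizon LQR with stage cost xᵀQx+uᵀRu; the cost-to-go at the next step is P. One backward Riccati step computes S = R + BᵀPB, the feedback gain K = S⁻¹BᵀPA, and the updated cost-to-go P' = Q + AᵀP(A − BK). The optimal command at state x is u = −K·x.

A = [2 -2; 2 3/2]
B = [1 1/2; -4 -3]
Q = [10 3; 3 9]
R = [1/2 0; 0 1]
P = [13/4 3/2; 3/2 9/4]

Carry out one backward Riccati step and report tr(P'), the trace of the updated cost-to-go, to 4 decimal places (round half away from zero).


BᵀP = [-2.7500 -7.5000; -2.8750 -6.0000]
S = R + BᵀPB = [1/2 0; 0 1] + [27.2500 21.1250; 21.1250 16.5625] = [27.7500 21.1250; 21.1250 17.5625]
BᵀPA = [-20.5000 -5.7500; -17.7500 -3.2500]
K = S⁻¹·BᵀPA = [0.3635 -0.7867; -1.4479 0.7612]
A−BK = [2.3605 -1.5939; -0.8897 0.6369]
AᵀP(A−BK) = [15.7513 -10.3656; -10.3656 7.0130]
P' = Q + AᵀP(A−BK) = [25.7513 -7.3656; -7.3656 16.0130]
tr(P') = 41.7643

41.7643


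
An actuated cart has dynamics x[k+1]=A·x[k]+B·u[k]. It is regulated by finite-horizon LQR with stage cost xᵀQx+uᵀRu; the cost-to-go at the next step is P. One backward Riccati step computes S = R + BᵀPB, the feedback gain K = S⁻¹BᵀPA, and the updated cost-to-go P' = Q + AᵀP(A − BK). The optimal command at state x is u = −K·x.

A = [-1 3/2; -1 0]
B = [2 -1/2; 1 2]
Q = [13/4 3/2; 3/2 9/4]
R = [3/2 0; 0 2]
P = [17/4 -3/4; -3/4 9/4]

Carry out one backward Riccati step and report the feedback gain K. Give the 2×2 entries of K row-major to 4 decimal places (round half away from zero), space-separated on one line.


BᵀP = [7.7500 0.7500; -3.6250 4.8750]
S = R + BᵀPB = [3/2 0; 0 2] + [16.2500 -2.3750; -2.3750 11.5625] = [17.7500 -2.3750; -2.3750 13.5625]
BᵀPA = [-8.5000 11.6250; -1.2500 -5.4375]
K = S⁻¹·BᵀPA = [-0.5030 0.6157; -0.1802 -0.2931]
A−BK = [-0.0841 0.1220; -0.1365 -0.0295]
AᵀP(A−BK) = [0.4993 -0.3828; -0.3828 0.8111]
P' = Q + AᵀP(A−BK) = [3.7493 1.1172; 1.1172 3.0611]
tr(P') = 6.8104

-0.5030 0.6157 -0.1802 -0.2931


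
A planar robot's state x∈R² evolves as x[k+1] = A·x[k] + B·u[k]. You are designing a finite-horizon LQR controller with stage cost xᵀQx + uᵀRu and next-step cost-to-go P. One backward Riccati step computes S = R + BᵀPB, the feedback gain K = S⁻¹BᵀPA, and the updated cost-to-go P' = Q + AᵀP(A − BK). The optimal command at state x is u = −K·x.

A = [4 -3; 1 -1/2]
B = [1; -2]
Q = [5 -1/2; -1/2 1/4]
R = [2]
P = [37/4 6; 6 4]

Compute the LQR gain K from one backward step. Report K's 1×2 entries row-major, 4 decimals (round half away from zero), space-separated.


-4.0000 2.8462

BᵀP = [-2.7500 -2.0000]
S = R + BᵀPB = [2] + [1.2500] = [3.2500]
BᵀPA = [-13.0000 9.2500]
K = S⁻¹·BᵀPA = [-4.0000 2.8462]
A−BK = [8.0000 -5.8462; -7.0000 5.1923]
AᵀP(A−BK) = [148.0000 -106.0000; -106.0000 75.9231]
P' = Q + AᵀP(A−BK) = [153.0000 -106.5000; -106.5000 76.1731]
tr(P') = 229.1731


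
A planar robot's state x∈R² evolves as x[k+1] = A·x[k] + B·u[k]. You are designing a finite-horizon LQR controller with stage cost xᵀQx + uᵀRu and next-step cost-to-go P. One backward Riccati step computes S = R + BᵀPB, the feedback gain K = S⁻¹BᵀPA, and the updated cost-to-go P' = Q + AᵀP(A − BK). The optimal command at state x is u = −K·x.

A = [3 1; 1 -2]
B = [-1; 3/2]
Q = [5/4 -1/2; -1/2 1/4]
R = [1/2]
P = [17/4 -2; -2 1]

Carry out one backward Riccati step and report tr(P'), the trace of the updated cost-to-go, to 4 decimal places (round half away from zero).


BᵀP = [-7.2500 3.5000]
S = R + BᵀPB = [1/2] + [12.5000] = [13.0000]
BᵀPA = [-18.2500 -14.2500]
K = S⁻¹·BᵀPA = [-1.4038 -1.0962]
A−BK = [1.5962 -0.0962; 3.1058 -0.3558]
AᵀP(A−BK) = [1.6298 0.7452; 0.7452 0.6298]
P' = Q + AᵀP(A−BK) = [2.8798 0.2452; 0.2452 0.8798]
tr(P') = 3.7596

3.7596


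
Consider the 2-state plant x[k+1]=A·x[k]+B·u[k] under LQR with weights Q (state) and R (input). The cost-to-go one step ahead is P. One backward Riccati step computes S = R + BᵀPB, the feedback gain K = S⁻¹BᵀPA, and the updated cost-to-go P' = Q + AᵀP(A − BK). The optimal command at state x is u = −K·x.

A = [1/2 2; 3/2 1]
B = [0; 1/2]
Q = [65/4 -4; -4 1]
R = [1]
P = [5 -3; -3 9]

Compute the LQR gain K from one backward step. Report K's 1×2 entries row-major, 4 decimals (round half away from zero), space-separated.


1.8462 0.4615

BᵀP = [-1.5000 4.5000]
S = R + BᵀPB = [1] + [2.2500] = [3.2500]
BᵀPA = [6.0000 1.5000]
K = S⁻¹·BᵀPA = [1.8462 0.4615]
A−BK = [0.5000 2.0000; 0.5769 0.7692]
AᵀP(A−BK) = [5.9231 5.2308; 5.2308 16.3077]
P' = Q + AᵀP(A−BK) = [22.1731 1.2308; 1.2308 17.3077]
tr(P') = 39.4808


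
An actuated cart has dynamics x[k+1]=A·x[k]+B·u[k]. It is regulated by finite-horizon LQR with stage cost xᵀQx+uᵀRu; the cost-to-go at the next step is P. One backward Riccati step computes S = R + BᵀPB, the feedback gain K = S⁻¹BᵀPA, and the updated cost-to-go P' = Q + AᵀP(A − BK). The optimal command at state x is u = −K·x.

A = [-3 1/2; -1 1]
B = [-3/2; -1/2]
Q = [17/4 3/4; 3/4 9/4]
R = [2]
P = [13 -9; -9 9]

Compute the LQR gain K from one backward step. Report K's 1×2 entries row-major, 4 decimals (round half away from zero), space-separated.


1.8000 0.0750

BᵀP = [-15.0000 9.0000]
S = R + BᵀPB = [2] + [18.0000] = [20.0000]
BᵀPA = [36.0000 1.5000]
K = S⁻¹·BᵀPA = [1.8000 0.0750]
A−BK = [-0.3000 0.6125; -0.1000 1.0375]
AᵀP(A−BK) = [7.2000 0.3000; 0.3000 3.1375]
P' = Q + AᵀP(A−BK) = [11.4500 1.0500; 1.0500 5.3875]
tr(P') = 16.8375


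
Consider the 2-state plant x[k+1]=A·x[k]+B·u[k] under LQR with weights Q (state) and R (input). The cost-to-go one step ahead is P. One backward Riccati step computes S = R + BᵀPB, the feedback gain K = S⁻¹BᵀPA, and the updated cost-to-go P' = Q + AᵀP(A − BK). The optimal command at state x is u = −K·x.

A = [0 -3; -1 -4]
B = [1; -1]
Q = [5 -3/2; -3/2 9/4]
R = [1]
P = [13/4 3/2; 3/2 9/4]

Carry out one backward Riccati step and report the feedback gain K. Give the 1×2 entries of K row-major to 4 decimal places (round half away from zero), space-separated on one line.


0.2143 -0.6429

BᵀP = [1.7500 -0.7500]
S = R + BᵀPB = [1] + [2.5000] = [3.5000]
BᵀPA = [0.7500 -2.2500]
K = S⁻¹·BᵀPA = [0.2143 -0.6429]
A−BK = [-0.2143 -2.3571; -0.7857 -4.6429]
AᵀP(A−BK) = [2.0893 13.9821; 13.9821 99.8036]
P' = Q + AᵀP(A−BK) = [7.0893 12.4821; 12.4821 102.0536]
tr(P') = 109.1429


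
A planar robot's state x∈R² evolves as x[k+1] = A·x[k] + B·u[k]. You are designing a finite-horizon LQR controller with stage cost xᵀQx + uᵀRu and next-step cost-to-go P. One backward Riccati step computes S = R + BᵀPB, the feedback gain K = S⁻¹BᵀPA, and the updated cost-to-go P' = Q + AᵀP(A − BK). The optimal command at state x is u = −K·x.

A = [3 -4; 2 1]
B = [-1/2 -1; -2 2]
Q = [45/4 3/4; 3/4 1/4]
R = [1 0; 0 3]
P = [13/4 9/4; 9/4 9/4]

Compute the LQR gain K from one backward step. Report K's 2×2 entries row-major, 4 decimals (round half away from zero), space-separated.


-2.0576 1.4959 -0.3672 0.7867

BᵀP = [-6.1250 -5.6250; 1.2500 2.2500]
S = R + BᵀPB = [1 0; 0 3] + [14.3125 -5.1250; -5.1250 3.2500] = [15.3125 -5.1250; -5.1250 6.2500]
BᵀPA = [-29.6250 18.8750; 8.2500 -2.7500]
K = S⁻¹·BᵀPA = [-2.0576 1.4959; -0.3672 0.7867]
A−BK = [1.6040 -2.4653; -1.3807 2.4185]
AᵀP(A−BK) = [7.3231 -7.9226; -7.9226 10.1773]
P' = Q + AᵀP(A−BK) = [18.5731 -7.1726; -7.1726 10.4273]
tr(P') = 29.0005


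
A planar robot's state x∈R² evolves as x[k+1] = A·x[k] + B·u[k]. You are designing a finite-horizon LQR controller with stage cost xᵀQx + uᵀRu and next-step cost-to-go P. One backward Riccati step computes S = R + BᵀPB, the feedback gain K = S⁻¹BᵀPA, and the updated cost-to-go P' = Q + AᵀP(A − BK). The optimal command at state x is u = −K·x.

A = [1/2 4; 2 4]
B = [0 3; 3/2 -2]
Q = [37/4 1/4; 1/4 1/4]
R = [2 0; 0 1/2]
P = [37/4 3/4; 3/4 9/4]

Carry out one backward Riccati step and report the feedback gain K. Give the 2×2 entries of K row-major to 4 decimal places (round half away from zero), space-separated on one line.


BᵀP = [1.1250 3.3750; 26.2500 -2.2500]
S = R + BᵀPB = [2 0; 0 1/2] + [5.0625 -3.3750; -3.3750 83.2500] = [7.0625 -3.3750; -3.3750 83.7500]
BᵀPA = [7.3125 18.0000; 8.6250 96.0000]
K = S⁻¹·BᵀPA = [1.1059 3.1572; 0.1476 1.2735]
A−BK = [0.0573 0.1795; 0.6362 1.8111]
AᵀP(A−BK) = [3.4529 9.9287; 9.9287 28.9134]
P' = Q + AᵀP(A−BK) = [12.7029 10.1787; 10.1787 29.1634]
tr(P') = 41.8663

1.1059 3.1572 0.1476 1.2735


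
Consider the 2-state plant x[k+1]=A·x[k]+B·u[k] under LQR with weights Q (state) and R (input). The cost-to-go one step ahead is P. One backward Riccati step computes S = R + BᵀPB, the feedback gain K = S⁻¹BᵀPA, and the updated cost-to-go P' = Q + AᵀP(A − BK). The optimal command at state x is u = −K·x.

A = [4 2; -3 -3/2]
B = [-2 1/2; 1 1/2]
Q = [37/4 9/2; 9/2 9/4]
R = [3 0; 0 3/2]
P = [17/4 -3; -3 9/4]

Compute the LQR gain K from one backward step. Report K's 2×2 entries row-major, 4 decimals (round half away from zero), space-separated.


BᵀP = [-11.5000 8.2500; 0.6250 -0.3750]
S = R + BᵀPB = [3 0; 0 3/2] + [31.2500 -1.6250; -1.6250 0.1250] = [34.2500 -1.6250; -1.6250 1.6250]
BᵀPA = [-70.7500 -35.3750; 3.6250 1.8125]
K = S⁻¹·BᵀPA = [-2.0575 -1.0287; 0.1733 0.0866]
A−BK = [-0.2016 -0.1008; -1.0292 -0.5146]
AᵀP(A−BK) = [14.0557 7.0279; 7.0279 3.5139]
P' = Q + AᵀP(A−BK) = [23.3057 11.5279; 11.5279 5.7639]
tr(P') = 29.0696

-2.0575 -1.0287 0.1733 0.0866


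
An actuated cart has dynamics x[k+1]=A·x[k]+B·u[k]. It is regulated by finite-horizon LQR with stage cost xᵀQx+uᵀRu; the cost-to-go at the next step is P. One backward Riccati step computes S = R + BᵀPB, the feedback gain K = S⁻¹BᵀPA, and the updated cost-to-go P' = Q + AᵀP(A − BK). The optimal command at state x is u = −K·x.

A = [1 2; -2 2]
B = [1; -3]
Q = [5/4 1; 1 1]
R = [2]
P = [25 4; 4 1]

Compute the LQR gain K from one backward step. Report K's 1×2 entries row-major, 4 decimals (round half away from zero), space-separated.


0.9167 2.3333

BᵀP = [13.0000 1.0000]
S = R + BᵀPB = [2] + [10.0000] = [12.0000]
BᵀPA = [11.0000 28.0000]
K = S⁻¹·BᵀPA = [0.9167 2.3333]
A−BK = [0.0833 -0.3333; 0.7500 9.0000]
AᵀP(A−BK) = [2.9167 12.3333; 12.3333 70.6667]
P' = Q + AᵀP(A−BK) = [4.1667 13.3333; 13.3333 71.6667]
tr(P') = 75.8333


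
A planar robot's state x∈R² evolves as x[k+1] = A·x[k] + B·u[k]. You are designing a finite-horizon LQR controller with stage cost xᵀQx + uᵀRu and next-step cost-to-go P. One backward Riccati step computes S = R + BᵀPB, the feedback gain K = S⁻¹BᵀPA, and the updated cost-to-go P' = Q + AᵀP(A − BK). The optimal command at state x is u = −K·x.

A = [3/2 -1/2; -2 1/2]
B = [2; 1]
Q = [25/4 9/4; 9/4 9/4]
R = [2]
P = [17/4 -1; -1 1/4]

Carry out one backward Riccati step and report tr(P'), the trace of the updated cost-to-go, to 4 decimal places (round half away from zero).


11.0184

BᵀP = [7.5000 -1.7500]
S = R + BᵀPB = [2] + [13.2500] = [15.2500]
BᵀPA = [14.7500 -4.6250]
K = S⁻¹·BᵀPA = [0.9672 -0.3033]
A−BK = [-0.4344 0.1066; -2.9672 0.8033]
AᵀP(A−BK) = [2.2961 -0.7141; -0.7141 0.2223]
P' = Q + AᵀP(A−BK) = [8.5461 1.5359; 1.5359 2.4723]
tr(P') = 11.0184


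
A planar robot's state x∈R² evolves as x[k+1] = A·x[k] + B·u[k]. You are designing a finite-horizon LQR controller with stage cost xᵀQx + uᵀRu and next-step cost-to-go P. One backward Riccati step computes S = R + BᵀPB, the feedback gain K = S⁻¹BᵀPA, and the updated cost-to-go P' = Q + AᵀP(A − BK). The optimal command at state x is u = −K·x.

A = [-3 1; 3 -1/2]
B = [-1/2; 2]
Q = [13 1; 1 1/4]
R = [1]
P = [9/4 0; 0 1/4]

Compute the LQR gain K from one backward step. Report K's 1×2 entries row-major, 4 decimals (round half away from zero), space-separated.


BᵀP = [-1.1250 0.5000]
S = R + BᵀPB = [1] + [1.5625] = [2.5625]
BᵀPA = [4.8750 -1.3750]
K = S⁻¹·BᵀPA = [1.9024 -0.5366]
A−BK = [-2.0488 0.7317; -0.8049 0.5732]
AᵀP(A−BK) = [13.2256 -4.5091; -4.5091 1.5747]
P' = Q + AᵀP(A−BK) = [26.2256 -3.5091; -3.5091 1.8247]
tr(P') = 28.0503

1.9024 -0.5366


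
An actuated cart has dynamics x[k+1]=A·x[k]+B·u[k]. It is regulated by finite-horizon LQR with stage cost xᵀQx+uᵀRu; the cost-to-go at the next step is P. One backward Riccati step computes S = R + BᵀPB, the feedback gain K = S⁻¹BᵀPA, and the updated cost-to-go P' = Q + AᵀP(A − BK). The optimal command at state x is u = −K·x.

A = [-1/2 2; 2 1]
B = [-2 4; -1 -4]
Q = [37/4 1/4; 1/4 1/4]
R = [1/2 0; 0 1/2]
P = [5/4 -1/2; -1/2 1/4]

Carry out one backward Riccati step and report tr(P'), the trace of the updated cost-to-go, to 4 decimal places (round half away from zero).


9.7477

BᵀP = [-2.0000 0.7500; 7.0000 -3.0000]
S = R + BᵀPB = [1/2 0; 0 1/2] + [3.2500 -11.0000; -11.0000 40.0000] = [3.7500 -11.0000; -11.0000 40.5000]
BᵀPA = [2.5000 -3.2500; -9.5000 11.0000]
K = S⁻¹·BᵀPA = [-0.1053 -0.3441; -0.2632 0.1781]
A−BK = [0.3421 0.5992; 0.8421 1.3684]
AᵀP(A−BK) = [0.0757 0.0526; 0.0526 0.1721]
P' = Q + AᵀP(A−BK) = [9.3257 0.3026; 0.3026 0.4221]
tr(P') = 9.7477


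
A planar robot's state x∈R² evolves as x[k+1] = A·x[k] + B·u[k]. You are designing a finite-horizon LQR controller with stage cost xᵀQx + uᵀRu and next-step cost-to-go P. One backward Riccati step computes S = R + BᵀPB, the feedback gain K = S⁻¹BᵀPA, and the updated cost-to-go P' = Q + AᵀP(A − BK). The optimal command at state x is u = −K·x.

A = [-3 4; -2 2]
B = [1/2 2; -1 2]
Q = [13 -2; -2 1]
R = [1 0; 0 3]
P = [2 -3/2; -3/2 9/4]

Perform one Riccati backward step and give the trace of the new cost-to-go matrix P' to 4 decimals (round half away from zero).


BᵀP = [2.5000 -3.0000; 1.0000 1.5000]
S = R + BᵀPB = [1 0; 0 3] + [4.2500 -1.0000; -1.0000 5.0000] = [5.2500 -1.0000; -1.0000 8.0000]
BᵀPA = [-1.5000 4.0000; -6.0000 7.0000]
K = S⁻¹·BᵀPA = [-0.4390 0.9512; -0.8049 0.9939]
A−BK = [-1.1707 1.5366; -0.8293 0.9634]
AᵀP(A−BK) = [3.5122 -4.6098; -4.6098 6.2378]
P' = Q + AᵀP(A−BK) = [16.5122 -6.6098; -6.6098 7.2378]
tr(P') = 23.7500

23.7500


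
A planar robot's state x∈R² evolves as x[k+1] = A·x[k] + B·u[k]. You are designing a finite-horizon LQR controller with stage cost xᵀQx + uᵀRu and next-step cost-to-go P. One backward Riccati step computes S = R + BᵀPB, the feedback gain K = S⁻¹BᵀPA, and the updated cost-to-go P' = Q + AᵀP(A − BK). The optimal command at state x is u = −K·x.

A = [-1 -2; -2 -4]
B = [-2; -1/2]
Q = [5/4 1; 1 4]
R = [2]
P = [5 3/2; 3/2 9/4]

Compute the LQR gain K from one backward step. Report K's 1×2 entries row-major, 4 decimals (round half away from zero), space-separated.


0.7433 1.4866

BᵀP = [-10.7500 -4.1250]
S = R + BᵀPB = [2] + [23.5625] = [25.5625]
BᵀPA = [19.0000 38.0000]
K = S⁻¹·BᵀPA = [0.7433 1.4866]
A−BK = [0.4866 0.9731; -1.6284 -3.2567]
AᵀP(A−BK) = [5.8778 11.7555; 11.7555 23.5110]
P' = Q + AᵀP(A−BK) = [7.1278 12.7555; 12.7555 27.5110]
tr(P') = 34.6388


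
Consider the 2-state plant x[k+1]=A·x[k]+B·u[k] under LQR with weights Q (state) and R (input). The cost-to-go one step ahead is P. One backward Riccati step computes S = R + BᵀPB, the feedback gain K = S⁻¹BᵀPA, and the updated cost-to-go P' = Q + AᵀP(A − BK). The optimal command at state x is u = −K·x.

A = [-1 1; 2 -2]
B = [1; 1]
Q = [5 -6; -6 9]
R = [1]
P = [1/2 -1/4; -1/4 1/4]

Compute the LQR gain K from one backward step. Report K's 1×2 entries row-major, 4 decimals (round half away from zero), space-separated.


-0.2000 0.2000

BᵀP = [0.2500 0.0000]
S = R + BᵀPB = [1] + [0.2500] = [1.2500]
BᵀPA = [-0.2500 0.2500]
K = S⁻¹·BᵀPA = [-0.2000 0.2000]
A−BK = [-0.8000 0.8000; 2.2000 -2.2000]
AᵀP(A−BK) = [2.4500 -2.4500; -2.4500 2.4500]
P' = Q + AᵀP(A−BK) = [7.4500 -8.4500; -8.4500 11.4500]
tr(P') = 18.9000


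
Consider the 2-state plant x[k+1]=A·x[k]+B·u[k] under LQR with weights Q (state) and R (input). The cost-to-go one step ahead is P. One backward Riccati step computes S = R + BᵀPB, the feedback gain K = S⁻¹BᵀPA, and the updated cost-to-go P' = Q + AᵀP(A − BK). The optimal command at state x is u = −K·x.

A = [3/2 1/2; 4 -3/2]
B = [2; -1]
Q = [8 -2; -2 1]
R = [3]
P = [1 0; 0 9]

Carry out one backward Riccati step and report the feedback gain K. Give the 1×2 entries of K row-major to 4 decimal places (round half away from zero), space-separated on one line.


-2.0625 0.9063

BᵀP = [2.0000 -9.0000]
S = R + BᵀPB = [3] + [13.0000] = [16.0000]
BᵀPA = [-33.0000 14.5000]
K = S⁻¹·BᵀPA = [-2.0625 0.9063]
A−BK = [5.6250 -1.3125; 1.9375 -0.5938]
AᵀP(A−BK) = [78.1875 -23.3438; -23.3438 7.3594]
P' = Q + AᵀP(A−BK) = [86.1875 -25.3438; -25.3438 8.3594]
tr(P') = 94.5469


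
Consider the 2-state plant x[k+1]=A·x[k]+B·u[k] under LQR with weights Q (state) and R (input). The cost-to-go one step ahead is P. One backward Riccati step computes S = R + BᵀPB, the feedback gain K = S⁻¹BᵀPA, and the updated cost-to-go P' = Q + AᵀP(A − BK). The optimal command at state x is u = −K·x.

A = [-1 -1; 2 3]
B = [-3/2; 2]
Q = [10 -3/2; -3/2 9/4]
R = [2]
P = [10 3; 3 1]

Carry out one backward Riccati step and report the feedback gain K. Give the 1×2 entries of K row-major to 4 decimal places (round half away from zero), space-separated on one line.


0.3810 0.1429

BᵀP = [-9.0000 -2.5000]
S = R + BᵀPB = [2] + [8.5000] = [10.5000]
BᵀPA = [4.0000 1.5000]
K = S⁻¹·BᵀPA = [0.3810 0.1429]
A−BK = [-0.4286 -0.7857; 1.2381 2.7143]
AᵀP(A−BK) = [0.4762 0.4286; 0.4286 0.7857]
P' = Q + AᵀP(A−BK) = [10.4762 -1.0714; -1.0714 3.0357]
tr(P') = 13.5119


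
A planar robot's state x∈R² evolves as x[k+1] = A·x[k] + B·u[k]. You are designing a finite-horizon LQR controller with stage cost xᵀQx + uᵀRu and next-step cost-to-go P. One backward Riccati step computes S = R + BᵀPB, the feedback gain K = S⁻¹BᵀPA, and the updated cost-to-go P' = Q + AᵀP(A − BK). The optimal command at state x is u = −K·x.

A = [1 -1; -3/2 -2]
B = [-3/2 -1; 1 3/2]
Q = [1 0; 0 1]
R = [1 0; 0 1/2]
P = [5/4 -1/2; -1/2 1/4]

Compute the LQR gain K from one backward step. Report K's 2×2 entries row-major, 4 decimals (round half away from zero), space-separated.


BᵀP = [-2.3750 1.0000; -2.0000 0.8750]
S = R + BᵀPB = [1 0; 0 1/2] + [4.5625 3.8750; 3.8750 3.3125] = [5.5625 3.8750; 3.8750 3.8125]
BᵀPA = [-3.8750 0.3750; -3.3125 0.2500]
K = S⁻¹·BᵀPA = [-0.3129 0.0744; -0.5508 -0.0101]
A−BK = [-0.0202 -0.8984; -0.3609 -2.0593]
AᵀP(A−BK) = [0.2754 0.0050; 0.0050 0.2246]
P' = Q + AᵀP(A−BK) = [1.2754 0.0050; 0.0050 1.2246]
tr(P') = 2.5000

-0.3129 0.0744 -0.5508 -0.0101


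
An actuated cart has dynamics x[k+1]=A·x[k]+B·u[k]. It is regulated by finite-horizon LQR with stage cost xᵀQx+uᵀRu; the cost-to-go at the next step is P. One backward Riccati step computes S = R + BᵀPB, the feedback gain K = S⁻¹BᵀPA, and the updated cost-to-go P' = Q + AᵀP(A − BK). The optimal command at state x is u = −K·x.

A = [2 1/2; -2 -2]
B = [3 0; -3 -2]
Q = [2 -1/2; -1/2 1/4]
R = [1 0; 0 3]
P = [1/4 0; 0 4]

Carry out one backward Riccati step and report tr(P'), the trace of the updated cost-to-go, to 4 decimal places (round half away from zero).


BᵀP = [0.7500 -12.0000; 0.0000 -8.0000]
S = R + BᵀPB = [1 0; 0 3] + [38.2500 24.0000; 24.0000 16.0000] = [39.2500 24.0000; 24.0000 19.0000]
BᵀPA = [25.5000 24.3750; 16.0000 16.0000]
K = S⁻¹·BᵀPA = [0.5920 0.4661; 0.0943 0.2533]
A−BK = [0.2239 -0.8984; -0.0353 -0.0950]
AᵀP(A−BK) = [0.3947 0.3108; 0.3108 0.6476]
P' = Q + AᵀP(A−BK) = [2.3947 -0.1892; -0.1892 0.8976]
tr(P') = 3.2923

3.2923


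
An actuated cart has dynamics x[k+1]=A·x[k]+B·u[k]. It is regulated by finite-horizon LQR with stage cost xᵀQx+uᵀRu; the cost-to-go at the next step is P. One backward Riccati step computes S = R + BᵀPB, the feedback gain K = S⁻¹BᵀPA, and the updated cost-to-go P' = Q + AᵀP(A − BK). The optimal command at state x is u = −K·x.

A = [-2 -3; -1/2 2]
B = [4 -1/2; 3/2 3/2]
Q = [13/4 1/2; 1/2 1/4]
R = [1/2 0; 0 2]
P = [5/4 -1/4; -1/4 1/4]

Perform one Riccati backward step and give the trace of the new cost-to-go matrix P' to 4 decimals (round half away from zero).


BᵀP = [4.6250 -0.6250; -1.0000 0.5000]
S = R + BᵀPB = [1/2 0; 0 2] + [17.5625 -3.2500; -3.2500 1.2500] = [18.0625 -3.2500; -3.2500 3.2500]
BᵀPA = [-8.9375 -15.1250; 1.7500 4.0000]
K = S⁻¹·BᵀPA = [-0.4852 -0.7511; 0.0532 0.4797]
A−BK = [-0.0325 0.2441; 0.1480 2.4070]
AᵀP(A−BK) = [0.1326 0.3229; 0.3229 1.9714]
P' = Q + AᵀP(A−BK) = [3.3826 0.8229; 0.8229 2.2214]
tr(P') = 5.6040

5.6040


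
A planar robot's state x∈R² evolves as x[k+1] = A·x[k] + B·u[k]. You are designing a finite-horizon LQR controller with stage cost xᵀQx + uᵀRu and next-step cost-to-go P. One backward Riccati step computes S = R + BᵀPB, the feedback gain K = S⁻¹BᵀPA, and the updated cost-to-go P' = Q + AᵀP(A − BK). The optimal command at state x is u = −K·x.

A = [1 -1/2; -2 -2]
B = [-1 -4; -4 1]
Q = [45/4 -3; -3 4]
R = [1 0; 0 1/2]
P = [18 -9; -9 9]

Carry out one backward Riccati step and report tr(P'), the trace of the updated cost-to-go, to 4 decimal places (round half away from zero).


15.7258

BᵀP = [18.0000 -27.0000; -81.0000 45.0000]
S = R + BᵀPB = [1 0; 0 1/2] + [90.0000 -99.0000; -99.0000 369.0000] = [91.0000 -99.0000; -99.0000 369.5000]
BᵀPA = [72.0000 45.0000; -171.0000 -49.5000]
K = S⁻¹·BᵀPA = [0.4061 0.4922; -0.3540 -0.0021]
A−BK = [-0.0098 -0.0161; -0.0216 -0.0289]
AᵀP(A−BK) = [0.2297 0.2031; 0.2031 0.2461]
P' = Q + AᵀP(A−BK) = [11.4797 -2.7969; -2.7969 4.2461]
tr(P') = 15.7258


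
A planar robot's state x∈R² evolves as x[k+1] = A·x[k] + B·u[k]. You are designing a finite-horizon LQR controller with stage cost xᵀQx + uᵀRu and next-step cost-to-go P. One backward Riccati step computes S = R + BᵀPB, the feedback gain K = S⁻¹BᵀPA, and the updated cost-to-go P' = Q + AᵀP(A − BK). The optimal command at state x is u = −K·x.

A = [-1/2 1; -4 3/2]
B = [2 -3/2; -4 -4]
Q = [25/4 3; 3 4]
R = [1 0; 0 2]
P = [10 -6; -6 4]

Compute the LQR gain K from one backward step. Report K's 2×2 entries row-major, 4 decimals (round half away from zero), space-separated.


0.3365 0.0850 0.4860 -0.3278

BᵀP = [44.0000 -28.0000; 9.0000 -7.0000]
S = R + BᵀPB = [1 0; 0 2] + [200.0000 46.0000; 46.0000 14.5000] = [201.0000 46.0000; 46.0000 16.5000]
BᵀPA = [90.0000 2.0000; 23.5000 -1.5000]
K = S⁻¹·BᵀPA = [0.3365 0.0850; 0.4860 -0.3278]
A−BK = [-0.4440 0.3384; -0.7097 0.5287]
AᵀP(A−BK) = [0.7905 -0.4440; -0.4440 0.3384]
P' = Q + AᵀP(A−BK) = [7.0405 2.5560; 2.5560 4.3384]
tr(P') = 11.3789


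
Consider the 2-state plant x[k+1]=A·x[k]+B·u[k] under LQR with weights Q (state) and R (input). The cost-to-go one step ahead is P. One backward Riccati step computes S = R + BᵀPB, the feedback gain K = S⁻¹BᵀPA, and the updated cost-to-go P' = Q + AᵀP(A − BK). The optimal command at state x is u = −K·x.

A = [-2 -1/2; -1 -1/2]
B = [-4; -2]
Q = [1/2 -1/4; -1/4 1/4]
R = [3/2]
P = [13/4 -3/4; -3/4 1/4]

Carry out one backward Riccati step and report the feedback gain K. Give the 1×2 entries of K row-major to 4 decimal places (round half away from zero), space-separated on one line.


0.4824 0.1059

BᵀP = [-11.5000 2.5000]
S = R + BᵀPB = [3/2] + [41.0000] = [42.5000]
BᵀPA = [20.5000 4.5000]
K = S⁻¹·BᵀPA = [0.4824 0.1059]
A−BK = [-0.0706 -0.0765; -0.0353 -0.2882]
AᵀP(A−BK) = [0.3618 0.0794; 0.0794 0.0235]
P' = Q + AᵀP(A−BK) = [0.8618 -0.1706; -0.1706 0.2735]
tr(P') = 1.1353


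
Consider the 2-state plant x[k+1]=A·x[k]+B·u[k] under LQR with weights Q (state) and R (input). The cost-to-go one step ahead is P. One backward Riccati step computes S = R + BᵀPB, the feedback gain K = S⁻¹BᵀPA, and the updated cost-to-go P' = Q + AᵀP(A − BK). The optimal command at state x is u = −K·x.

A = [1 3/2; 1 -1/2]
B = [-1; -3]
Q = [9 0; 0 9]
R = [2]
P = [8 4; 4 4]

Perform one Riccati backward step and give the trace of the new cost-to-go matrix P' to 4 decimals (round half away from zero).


BᵀP = [-20.0000 -16.0000]
S = R + BᵀPB = [2] + [68.0000] = [70.0000]
BᵀPA = [-36.0000 -22.0000]
K = S⁻¹·BᵀPA = [-0.5143 -0.3143]
A−BK = [0.4857 1.1857; -0.5429 -1.4429]
AᵀP(A−BK) = [1.4857 2.6857; 2.6857 6.0857]
P' = Q + AᵀP(A−BK) = [10.4857 2.6857; 2.6857 15.0857]
tr(P') = 25.5714

25.5714


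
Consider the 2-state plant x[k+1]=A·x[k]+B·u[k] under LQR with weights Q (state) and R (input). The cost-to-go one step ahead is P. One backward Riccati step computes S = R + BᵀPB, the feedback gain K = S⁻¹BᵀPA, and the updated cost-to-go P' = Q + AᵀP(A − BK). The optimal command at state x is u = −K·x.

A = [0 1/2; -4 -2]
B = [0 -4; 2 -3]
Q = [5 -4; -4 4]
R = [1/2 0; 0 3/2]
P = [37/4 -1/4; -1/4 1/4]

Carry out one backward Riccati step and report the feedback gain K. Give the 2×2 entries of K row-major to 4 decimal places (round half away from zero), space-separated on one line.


BᵀP = [-0.5000 0.5000; -36.2500 0.2500]
S = R + BᵀPB = [1/2 0; 0 3/2] + [1.0000 0.5000; 0.5000 144.2500] = [1.5000 0.5000; 0.5000 145.7500]
BᵀPA = [-2.0000 -1.2500; -1.0000 -18.6250]
K = S⁻¹·BᵀPA = [-1.3326 -0.7916; -0.0023 -0.1251]
A−BK = [-0.0092 -0.0003; -1.3417 -0.7919]
AᵀP(A−BK) = [1.3326 0.7916; 0.7916 0.4935]
P' = Q + AᵀP(A−BK) = [6.3326 -3.2084; -3.2084 4.4935]
tr(P') = 10.8261

-1.3326 -0.7916 -0.0023 -0.1251


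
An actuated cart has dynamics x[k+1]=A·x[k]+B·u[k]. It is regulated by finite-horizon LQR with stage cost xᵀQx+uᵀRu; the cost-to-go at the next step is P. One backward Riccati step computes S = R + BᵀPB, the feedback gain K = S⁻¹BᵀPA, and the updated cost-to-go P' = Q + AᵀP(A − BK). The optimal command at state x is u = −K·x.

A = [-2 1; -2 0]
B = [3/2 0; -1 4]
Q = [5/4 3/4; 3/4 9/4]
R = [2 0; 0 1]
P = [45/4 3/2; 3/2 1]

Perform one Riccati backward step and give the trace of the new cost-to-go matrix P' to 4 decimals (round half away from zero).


BᵀP = [15.3750 1.2500; 6.0000 4.0000]
S = R + BᵀPB = [2 0; 0 1] + [21.8125 5.0000; 5.0000 16.0000] = [23.8125 5.0000; 5.0000 17.0000]
BᵀPA = [-33.2500 15.3750; -20.0000 6.0000]
K = S⁻¹·BᵀPA = [-1.2249 0.6092; -0.8162 0.1738]
A−BK = [-0.1626 0.0862; 0.0398 -0.0859]
AᵀP(A−BK) = [3.9467 -1.7693; -1.7693 0.8412]
P' = Q + AᵀP(A−BK) = [5.1967 -1.0193; -1.0193 3.0912]
tr(P') = 8.2879

8.2879


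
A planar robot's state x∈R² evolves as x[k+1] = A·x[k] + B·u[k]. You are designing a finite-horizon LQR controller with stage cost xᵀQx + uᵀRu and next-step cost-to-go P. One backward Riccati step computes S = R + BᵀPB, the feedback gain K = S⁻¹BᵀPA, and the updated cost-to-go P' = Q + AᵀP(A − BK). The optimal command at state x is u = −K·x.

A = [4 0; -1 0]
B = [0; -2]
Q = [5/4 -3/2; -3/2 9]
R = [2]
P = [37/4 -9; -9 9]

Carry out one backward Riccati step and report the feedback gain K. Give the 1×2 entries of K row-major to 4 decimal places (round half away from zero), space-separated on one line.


BᵀP = [18.0000 -18.0000]
S = R + BᵀPB = [2] + [36.0000] = [38.0000]
BᵀPA = [90.0000 0.0000]
K = S⁻¹·BᵀPA = [2.3684 0.0000]
A−BK = [4.0000 0.0000; 3.7368 0.0000]
AᵀP(A−BK) = [15.8421 0.0000; 0.0000 0.0000]
P' = Q + AᵀP(A−BK) = [17.0921 -1.5000; -1.5000 9.0000]
tr(P') = 26.0921

2.3684 0.0000


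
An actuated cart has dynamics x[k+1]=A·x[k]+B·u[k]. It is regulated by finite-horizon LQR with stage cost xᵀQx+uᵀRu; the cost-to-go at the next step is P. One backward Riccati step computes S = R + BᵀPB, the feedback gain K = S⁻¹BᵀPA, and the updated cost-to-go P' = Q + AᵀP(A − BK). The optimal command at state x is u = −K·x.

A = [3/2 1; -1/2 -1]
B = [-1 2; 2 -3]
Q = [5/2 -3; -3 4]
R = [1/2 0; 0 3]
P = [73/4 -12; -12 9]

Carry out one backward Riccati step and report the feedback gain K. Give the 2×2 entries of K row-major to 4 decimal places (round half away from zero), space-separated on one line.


-0.3440 -0.4115 0.2466 0.1717

BᵀP = [-42.2500 30.0000; 72.5000 -51.0000]
S = R + BᵀPB = [1/2 0; 0 3] + [102.2500 -174.5000; -174.5000 298.0000] = [102.7500 -174.5000; -174.5000 301.0000]
BᵀPA = [-78.3750 -72.2500; 134.2500 123.5000]
K = S⁻¹·BᵀPA = [-0.3440 -0.4115; 0.2466 0.1717]
A−BK = [0.6628 0.2450; 0.9277 0.3382]
AᵀP(A−BK) = [1.2475 0.5678; 0.5678 0.3094]
P' = Q + AᵀP(A−BK) = [3.7475 -2.4322; -2.4322 4.3094]
tr(P') = 8.0569


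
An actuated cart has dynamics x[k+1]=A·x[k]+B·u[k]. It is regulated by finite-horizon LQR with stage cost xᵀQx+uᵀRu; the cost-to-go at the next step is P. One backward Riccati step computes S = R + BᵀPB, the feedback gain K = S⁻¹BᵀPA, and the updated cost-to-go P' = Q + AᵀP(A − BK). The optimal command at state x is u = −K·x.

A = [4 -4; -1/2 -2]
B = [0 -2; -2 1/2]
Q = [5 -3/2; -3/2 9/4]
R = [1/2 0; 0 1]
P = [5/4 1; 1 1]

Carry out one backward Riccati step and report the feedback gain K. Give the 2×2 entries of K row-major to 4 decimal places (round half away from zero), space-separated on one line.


BᵀP = [-2.0000 -2.0000; -2.0000 -1.5000]
S = R + BᵀPB = [1/2 0; 0 1] + [4.0000 3.0000; 3.0000 3.2500] = [4.5000 3.0000; 3.0000 4.2500]
BᵀPA = [-7.0000 12.0000; -7.2500 11.0000]
K = S⁻¹·BᵀPA = [-0.7901 1.7778; -1.1481 1.3333]
A−BK = [1.7037 -1.3333; -1.5062 0.8889]
AᵀP(A−BK) = [2.3951 -2.8889; -2.8889 4.0000]
P' = Q + AᵀP(A−BK) = [7.3951 -4.3889; -4.3889 6.2500]
tr(P') = 13.6451

-0.7901 1.7778 -1.1481 1.3333


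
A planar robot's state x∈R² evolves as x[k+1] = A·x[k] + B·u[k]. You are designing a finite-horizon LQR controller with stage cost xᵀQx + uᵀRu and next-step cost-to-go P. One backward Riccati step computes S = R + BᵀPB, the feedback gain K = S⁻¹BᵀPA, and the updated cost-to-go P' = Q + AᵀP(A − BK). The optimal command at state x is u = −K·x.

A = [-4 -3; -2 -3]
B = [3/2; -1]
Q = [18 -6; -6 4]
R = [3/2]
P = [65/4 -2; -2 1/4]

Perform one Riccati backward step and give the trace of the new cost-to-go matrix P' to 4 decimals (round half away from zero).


BᵀP = [26.3750 -3.2500]
S = R + BᵀPB = [3/2] + [42.8125] = [44.3125]
BᵀPA = [-99.0000 -69.3750]
K = S⁻¹·BᵀPA = [-2.2341 -1.5656]
A−BK = [-0.6488 -0.6516; -4.2341 -4.5656]
AᵀP(A−BK) = [7.8209 5.5071; 5.5071 3.8875]
P' = Q + AᵀP(A−BK) = [25.8209 -0.4929; -0.4929 7.8875]
tr(P') = 33.7084

33.7084


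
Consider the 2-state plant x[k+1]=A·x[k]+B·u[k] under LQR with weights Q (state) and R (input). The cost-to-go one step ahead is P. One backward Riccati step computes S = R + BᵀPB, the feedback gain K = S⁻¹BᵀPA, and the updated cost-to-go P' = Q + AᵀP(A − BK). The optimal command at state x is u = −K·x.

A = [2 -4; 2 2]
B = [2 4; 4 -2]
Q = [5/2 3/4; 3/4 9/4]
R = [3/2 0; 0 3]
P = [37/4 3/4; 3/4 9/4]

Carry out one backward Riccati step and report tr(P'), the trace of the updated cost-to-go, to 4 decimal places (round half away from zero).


BᵀP = [21.5000 10.5000; 35.5000 -1.5000]
S = R + BᵀPB = [3/2 0; 0 3] + [85.0000 65.0000; 65.0000 145.0000] = [86.5000 65.0000; 65.0000 148.0000]
BᵀPA = [64.0000 -65.0000; 68.0000 -145.0000]
K = S⁻¹·BᵀPA = [0.5890 -0.0227; 0.2008 -0.9697]
A−BK = [0.0189 -0.0756; 0.0455 0.1515]
AᵀP(A−BK) = [0.6506 -0.6023; -0.6023 2.9092]
P' = Q + AᵀP(A−BK) = [3.1506 0.1477; 0.1477 5.1592]
tr(P') = 8.3098

8.3098


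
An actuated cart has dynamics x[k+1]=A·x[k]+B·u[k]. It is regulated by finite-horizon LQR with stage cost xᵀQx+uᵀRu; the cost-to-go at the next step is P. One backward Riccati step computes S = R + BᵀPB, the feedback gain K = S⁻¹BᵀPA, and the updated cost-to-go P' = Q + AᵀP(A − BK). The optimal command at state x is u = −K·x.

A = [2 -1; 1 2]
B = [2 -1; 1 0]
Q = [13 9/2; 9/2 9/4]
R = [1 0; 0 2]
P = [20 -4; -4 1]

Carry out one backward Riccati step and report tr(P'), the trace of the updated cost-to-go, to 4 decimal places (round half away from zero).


BᵀP = [36.0000 -7.0000; -20.0000 4.0000]
S = R + BᵀPB = [1 0; 0 2] + [65.0000 -36.0000; -36.0000 20.0000] = [66.0000 -36.0000; -36.0000 22.0000]
BᵀPA = [65.0000 -50.0000; -36.0000 28.0000]
K = S⁻¹·BᵀPA = [0.8590 -0.5897; -0.2308 0.3077]
A−BK = [0.0513 0.4872; 0.1410 2.5897]
AᵀP(A−BK) = [0.8590 -0.5897; -0.5897 1.8974]
P' = Q + AᵀP(A−BK) = [13.8590 3.9103; 3.9103 4.1474]
tr(P') = 18.0064

18.0064


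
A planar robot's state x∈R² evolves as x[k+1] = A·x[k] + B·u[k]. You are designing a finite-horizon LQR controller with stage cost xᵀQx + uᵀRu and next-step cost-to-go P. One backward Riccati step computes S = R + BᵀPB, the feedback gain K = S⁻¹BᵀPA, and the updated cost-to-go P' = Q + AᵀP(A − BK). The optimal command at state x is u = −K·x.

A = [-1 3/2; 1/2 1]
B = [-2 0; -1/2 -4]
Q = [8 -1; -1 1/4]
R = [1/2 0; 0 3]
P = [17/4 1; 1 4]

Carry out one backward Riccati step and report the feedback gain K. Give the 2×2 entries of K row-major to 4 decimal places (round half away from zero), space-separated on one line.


0.4770 -0.7342 -0.1736 -0.1530

BᵀP = [-9.0000 -4.0000; -4.0000 -16.0000]
S = R + BᵀPB = [1/2 0; 0 3] + [20.0000 16.0000; 16.0000 64.0000] = [20.5000 16.0000; 16.0000 67.0000]
BᵀPA = [7.0000 -17.5000; -4.0000 -22.0000]
K = S⁻¹·BᵀPA = [0.4770 -0.7342; -0.1736 -0.1530]
A−BK = [-0.0461 0.0315; 0.0441 0.0208]
AᵀP(A−BK) = [0.2169 -0.0975; -0.0975 0.3471]
P' = Q + AᵀP(A−BK) = [8.2169 -1.0975; -1.0975 0.5971]
tr(P') = 8.8140


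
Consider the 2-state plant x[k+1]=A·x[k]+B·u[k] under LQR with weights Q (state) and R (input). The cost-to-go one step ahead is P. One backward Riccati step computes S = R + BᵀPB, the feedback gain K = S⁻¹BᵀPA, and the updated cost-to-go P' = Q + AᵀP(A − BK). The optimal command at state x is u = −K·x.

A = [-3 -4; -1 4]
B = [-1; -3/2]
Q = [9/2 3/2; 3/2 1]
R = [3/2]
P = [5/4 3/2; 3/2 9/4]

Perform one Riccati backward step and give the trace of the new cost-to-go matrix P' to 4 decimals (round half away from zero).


14.3439

BᵀP = [-3.5000 -4.8750]
S = R + BᵀPB = [3/2] + [10.8125] = [12.3125]
BᵀPA = [15.3750 -5.5000]
K = S⁻¹·BᵀPA = [1.2487 -0.4467]
A−BK = [-1.7513 -4.4467; 0.8731 3.3299]
AᵀP(A−BK) = [3.3008 0.8680; 0.8680 5.5431]
P' = Q + AᵀP(A−BK) = [7.8008 2.3680; 2.3680 6.5431]
tr(P') = 14.3439


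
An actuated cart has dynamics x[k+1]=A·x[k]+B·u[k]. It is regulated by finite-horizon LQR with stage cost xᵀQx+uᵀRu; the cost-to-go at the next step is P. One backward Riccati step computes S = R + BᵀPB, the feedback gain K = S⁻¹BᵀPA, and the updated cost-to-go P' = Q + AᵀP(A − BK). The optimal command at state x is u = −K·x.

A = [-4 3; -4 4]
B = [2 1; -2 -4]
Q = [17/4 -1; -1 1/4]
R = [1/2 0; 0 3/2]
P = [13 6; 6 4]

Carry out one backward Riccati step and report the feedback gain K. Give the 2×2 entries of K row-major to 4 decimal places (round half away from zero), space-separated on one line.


BᵀP = [14.0000 4.0000; -11.0000 -10.0000]
S = R + BᵀPB = [1/2 0; 0 3/2] + [20.0000 -2.0000; -2.0000 29.0000] = [20.5000 -2.0000; -2.0000 30.5000]
BᵀPA = [-72.0000 58.0000; 84.0000 -73.0000]
K = S⁻¹·BᵀPA = [-3.2644 2.6125; 2.5400 -2.2221]
A−BK = [-0.0113 -0.0028; -0.3686 0.3364]
AᵀP(A−BK) = [15.6008 -13.2427; -13.2427 11.2608]
P' = Q + AᵀP(A−BK) = [19.8508 -14.2427; -14.2427 11.5108]
tr(P') = 31.3616

-3.2644 2.6125 2.5400 -2.2221


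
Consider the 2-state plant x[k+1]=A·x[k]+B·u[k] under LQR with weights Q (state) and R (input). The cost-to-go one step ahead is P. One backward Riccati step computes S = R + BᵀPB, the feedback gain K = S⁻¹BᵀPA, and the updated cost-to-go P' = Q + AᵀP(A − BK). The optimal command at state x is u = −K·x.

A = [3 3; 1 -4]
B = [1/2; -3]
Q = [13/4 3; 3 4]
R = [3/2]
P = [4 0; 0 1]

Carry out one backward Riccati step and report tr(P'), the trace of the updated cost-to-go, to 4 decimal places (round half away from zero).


BᵀP = [2.0000 -3.0000]
S = R + BᵀPB = [3/2] + [10.0000] = [11.5000]
BᵀPA = [3.0000 18.0000]
K = S⁻¹·BᵀPA = [0.2609 1.5652]
A−BK = [2.8696 2.2174; 1.7826 0.6957]
AᵀP(A−BK) = [36.2174 27.3043; 27.3043 23.8261]
P' = Q + AᵀP(A−BK) = [39.4674 30.3043; 30.3043 27.8261]
tr(P') = 67.2935

67.2935
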